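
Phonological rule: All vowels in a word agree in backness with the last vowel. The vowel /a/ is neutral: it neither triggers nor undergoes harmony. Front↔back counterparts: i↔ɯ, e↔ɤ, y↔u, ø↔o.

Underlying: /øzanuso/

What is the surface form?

[ozanuso]

/ø/ harmonizes with /o/ ([+back]) → [o]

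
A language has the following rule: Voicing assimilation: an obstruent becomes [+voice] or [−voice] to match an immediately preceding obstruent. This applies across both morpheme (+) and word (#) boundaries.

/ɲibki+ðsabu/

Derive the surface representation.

[ɲibgi+ðzabu]

/k/ after /b/ (voiced) → [g]
/s/ after /ð/ (voiced) → [z]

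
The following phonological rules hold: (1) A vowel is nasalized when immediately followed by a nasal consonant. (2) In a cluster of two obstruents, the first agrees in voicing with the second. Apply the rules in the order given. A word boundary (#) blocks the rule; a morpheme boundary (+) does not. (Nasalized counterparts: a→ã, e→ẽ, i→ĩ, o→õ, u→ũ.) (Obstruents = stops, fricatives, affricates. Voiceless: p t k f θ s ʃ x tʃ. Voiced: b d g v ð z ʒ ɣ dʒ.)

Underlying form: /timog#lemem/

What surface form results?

Rule 1: /i/ before nasal /m/ → [ĩ]
Rule 1: /e/ before nasal /m/ → [ẽ]
Rule 1: /e/ before nasal /m/ → [ẽ]
After rule 1: tĩmog#lẽmẽm
Rule 2: no segment meets the rule's conditions; no change.

[tĩmog#lẽmẽm]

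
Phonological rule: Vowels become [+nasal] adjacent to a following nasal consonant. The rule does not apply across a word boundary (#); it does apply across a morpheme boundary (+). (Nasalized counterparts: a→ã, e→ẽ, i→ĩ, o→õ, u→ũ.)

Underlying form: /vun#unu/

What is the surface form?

/u/ before nasal /n/ → [ũ]
/u/ before nasal /n/ → [ũ]

[vũn#ũnu]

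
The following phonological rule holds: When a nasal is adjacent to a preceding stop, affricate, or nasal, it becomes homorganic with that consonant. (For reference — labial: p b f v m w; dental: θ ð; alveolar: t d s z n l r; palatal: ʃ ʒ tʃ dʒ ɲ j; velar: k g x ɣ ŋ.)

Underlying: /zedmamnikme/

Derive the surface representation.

[zednammikŋe]

/m/ after /d/ (alveolar) → [n]
/n/ after /m/ (labial) → [m]
/m/ after /k/ (velar) → [ŋ]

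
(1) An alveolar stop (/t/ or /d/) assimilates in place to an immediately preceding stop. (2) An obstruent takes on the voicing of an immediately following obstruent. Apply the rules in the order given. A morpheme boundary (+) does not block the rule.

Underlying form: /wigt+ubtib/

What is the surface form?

[wikk+uppib]

Rule 1: /t/ after /g/ (velar) → [k]
Rule 1: /t/ after /b/ (labial) → [p]
After rule 1: wigk+ubpib
Rule 2: /g/ before /k/ (voiceless) → [k]
Rule 2: /b/ before /p/ (voiceless) → [p]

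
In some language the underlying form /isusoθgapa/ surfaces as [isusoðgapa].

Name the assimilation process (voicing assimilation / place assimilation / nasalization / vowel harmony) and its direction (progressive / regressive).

voicing assimilation, regressive

/θ/→[ð].
Each target copies a feature from the following segment, so the direction is regressive.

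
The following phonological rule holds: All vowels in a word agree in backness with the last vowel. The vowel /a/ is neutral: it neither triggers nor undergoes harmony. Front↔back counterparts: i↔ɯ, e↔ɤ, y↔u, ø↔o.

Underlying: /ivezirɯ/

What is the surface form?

[ɯvɤzɯrɯ]

/i/ harmonizes with /ɯ/ ([+back]) → [ɯ]
/e/ harmonizes with /ɯ/ ([+back]) → [ɤ]
/i/ harmonizes with /ɯ/ ([+back]) → [ɯ]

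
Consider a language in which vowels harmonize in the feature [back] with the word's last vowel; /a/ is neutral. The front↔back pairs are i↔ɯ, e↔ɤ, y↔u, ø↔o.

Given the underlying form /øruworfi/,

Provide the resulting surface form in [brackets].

[ørywørfi]

/u/ harmonizes with /i/ ([-back]) → [y]
/o/ harmonizes with /i/ ([-back]) → [ø]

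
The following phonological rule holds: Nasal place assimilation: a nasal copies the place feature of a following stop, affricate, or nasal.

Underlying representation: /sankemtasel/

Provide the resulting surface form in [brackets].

/n/ before /k/ (velar) → [ŋ]
/m/ before /t/ (alveolar) → [n]

[saŋkentasel]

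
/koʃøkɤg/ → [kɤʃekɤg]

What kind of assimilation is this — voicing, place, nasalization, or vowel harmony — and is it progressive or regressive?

vowel harmony, regressive

/o/→[ɤ] /ø/→[e].
Vowels agree with the last vowel, so the harmony is regressive.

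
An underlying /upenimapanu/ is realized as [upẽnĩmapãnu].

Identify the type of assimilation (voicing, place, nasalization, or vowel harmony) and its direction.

/e/→[ẽ] /i/→[ĩ] /a/→[ã].
Each target copies a feature from the following segment, so the direction is regressive.

nasalization, regressive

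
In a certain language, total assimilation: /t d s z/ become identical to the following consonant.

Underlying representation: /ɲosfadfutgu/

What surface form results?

[ɲoffaffuggu]

/s/ before /f/ → [f] (total assimilation)
/d/ before /f/ → [f] (total assimilation)
/t/ before /g/ → [g] (total assimilation)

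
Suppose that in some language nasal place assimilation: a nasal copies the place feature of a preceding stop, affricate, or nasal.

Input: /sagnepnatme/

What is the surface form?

[sagŋepmatne]

/n/ after /g/ (velar) → [ŋ]
/n/ after /p/ (labial) → [m]
/m/ after /t/ (alveolar) → [n]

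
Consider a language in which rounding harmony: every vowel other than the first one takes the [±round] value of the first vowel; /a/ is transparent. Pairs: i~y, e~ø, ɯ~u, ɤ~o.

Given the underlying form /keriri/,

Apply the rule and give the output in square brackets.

[keriri]

no segment meets the rule's conditions; no change.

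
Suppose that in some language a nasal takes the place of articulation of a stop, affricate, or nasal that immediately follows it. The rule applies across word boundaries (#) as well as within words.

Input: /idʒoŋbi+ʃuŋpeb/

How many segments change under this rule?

2

/ŋ/ before /b/ (labial) → [m]
/ŋ/ before /p/ (labial) → [m]
2 segments change.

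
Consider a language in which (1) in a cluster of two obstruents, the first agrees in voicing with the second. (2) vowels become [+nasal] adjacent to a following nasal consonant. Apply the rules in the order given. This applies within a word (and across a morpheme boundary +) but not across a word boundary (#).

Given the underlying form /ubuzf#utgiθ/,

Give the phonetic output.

Rule 1: /z/ before /f/ (voiceless) → [s]
Rule 1: /t/ before /g/ (voiced) → [d]
After rule 1: ubusf#udgiθ
Rule 2: no segment meets the rule's conditions; no change.

[ubusf#udgiθ]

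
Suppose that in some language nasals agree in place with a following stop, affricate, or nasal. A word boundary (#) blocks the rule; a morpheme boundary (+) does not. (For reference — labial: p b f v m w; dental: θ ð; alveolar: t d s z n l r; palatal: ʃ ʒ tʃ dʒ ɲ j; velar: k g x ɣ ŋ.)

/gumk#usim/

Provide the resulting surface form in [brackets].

[guŋk#usim]

/m/ before /k/ (velar) → [ŋ]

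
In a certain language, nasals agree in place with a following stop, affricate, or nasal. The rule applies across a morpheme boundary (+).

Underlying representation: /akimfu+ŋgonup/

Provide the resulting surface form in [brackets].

no segment meets the rule's conditions; no change.

[akimfu+ŋgonup]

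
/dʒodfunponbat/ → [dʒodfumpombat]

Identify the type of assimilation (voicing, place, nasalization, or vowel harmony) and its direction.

/n/→[m] /n/→[m].
Each target copies a feature from the following segment, so the direction is regressive.

place assimilation, regressive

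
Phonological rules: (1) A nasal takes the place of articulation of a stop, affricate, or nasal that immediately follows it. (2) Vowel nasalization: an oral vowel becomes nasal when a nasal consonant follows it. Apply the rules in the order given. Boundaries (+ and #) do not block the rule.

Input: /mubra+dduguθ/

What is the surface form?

[mubra+dduguθ]

Rule 1: no segment meets the rule's conditions; no change.
After rule 1: mubra+dduguθ
Rule 2: no segment meets the rule's conditions; no change.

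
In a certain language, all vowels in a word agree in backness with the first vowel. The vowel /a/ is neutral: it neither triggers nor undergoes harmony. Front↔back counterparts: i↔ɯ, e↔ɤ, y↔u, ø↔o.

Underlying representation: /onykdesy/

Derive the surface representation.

/y/ harmonizes with /o/ ([+back]) → [u]
/e/ harmonizes with /o/ ([+back]) → [ɤ]
/y/ harmonizes with /o/ ([+back]) → [u]

[onukdɤsu]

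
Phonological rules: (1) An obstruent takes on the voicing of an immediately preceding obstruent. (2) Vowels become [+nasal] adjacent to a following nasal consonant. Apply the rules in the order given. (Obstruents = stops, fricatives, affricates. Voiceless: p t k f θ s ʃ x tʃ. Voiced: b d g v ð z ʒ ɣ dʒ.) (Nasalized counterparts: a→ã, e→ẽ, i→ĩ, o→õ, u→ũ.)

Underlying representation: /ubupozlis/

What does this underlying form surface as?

[ubupozlis]

Rule 1: no segment meets the rule's conditions; no change.
After rule 1: ubupozlis
Rule 2: no segment meets the rule's conditions; no change.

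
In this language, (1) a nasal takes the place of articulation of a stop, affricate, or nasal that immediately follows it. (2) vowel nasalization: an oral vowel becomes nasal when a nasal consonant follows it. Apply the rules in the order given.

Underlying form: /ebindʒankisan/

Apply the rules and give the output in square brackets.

Rule 1: /n/ before /dʒ/ (palatal) → [ɲ]
Rule 1: /n/ before /k/ (velar) → [ŋ]
After rule 1: ebiɲdʒaŋkisan
Rule 2: /i/ before nasal /ɲ/ → [ĩ]
Rule 2: /a/ before nasal /ŋ/ → [ã]
Rule 2: /a/ before nasal /n/ → [ã]

[ebĩɲdʒãŋkisãn]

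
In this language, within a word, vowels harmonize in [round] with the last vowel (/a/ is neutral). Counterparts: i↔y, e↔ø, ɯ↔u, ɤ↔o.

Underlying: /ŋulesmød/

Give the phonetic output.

/e/ harmonizes with /ø/ ([+round]) → [ø]

[ŋuløsmød]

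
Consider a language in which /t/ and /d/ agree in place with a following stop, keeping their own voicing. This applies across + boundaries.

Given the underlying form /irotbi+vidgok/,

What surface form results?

[iropbi+viggok]

/t/ before /b/ (labial) → [p]
/d/ before /g/ (velar) → [g]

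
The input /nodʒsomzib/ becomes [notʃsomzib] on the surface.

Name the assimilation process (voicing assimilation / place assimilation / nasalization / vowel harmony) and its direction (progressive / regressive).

voicing assimilation, regressive

/dʒ/→[tʃ].
Each target copies a feature from the following segment, so the direction is regressive.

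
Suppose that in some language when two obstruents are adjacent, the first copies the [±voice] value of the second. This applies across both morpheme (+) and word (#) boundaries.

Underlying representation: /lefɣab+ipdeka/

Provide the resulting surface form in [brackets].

[levɣab+ibdeka]

/f/ before /ɣ/ (voiced) → [v]
/p/ before /d/ (voiced) → [b]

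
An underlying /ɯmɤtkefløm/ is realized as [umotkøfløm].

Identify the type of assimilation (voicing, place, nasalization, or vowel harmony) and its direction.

/ɯ/→[u] /ɤ/→[o] /e/→[ø].
Vowels agree with the last vowel, so the harmony is regressive.

vowel harmony, regressive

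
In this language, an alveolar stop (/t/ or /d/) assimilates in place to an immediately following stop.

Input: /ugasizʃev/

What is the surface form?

no segment meets the rule's conditions; no change.

[ugasizʃev]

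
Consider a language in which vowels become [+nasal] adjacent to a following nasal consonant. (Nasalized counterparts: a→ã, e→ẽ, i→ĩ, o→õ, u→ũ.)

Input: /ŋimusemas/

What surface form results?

/i/ before nasal /m/ → [ĩ]
/e/ before nasal /m/ → [ẽ]

[ŋĩmusẽmas]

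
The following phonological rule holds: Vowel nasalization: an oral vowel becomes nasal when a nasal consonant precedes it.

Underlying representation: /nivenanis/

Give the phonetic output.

[nĩvenãnĩs]

/i/ after nasal /n/ → [ĩ]
/a/ after nasal /n/ → [ã]
/i/ after nasal /n/ → [ĩ]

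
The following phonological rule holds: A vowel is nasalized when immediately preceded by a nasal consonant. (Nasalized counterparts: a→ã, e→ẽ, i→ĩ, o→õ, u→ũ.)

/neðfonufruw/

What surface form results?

[nẽðfonũfruw]

/e/ after nasal /n/ → [ẽ]
/u/ after nasal /n/ → [ũ]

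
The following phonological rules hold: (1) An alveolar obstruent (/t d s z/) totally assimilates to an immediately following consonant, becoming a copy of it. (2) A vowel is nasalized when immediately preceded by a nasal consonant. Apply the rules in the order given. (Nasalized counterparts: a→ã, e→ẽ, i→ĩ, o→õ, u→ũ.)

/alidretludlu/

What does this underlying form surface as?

[alirrellullu]

Rule 1: /d/ before /r/ → [r] (total assimilation)
Rule 1: /t/ before /l/ → [l] (total assimilation)
Rule 1: /d/ before /l/ → [l] (total assimilation)
After rule 1: alirrellullu
Rule 2: no segment meets the rule's conditions; no change.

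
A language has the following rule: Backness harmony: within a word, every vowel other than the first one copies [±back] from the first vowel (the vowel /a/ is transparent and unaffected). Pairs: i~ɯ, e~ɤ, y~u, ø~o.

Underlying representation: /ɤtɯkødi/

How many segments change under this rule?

/ø/ harmonizes with /ɤ/ ([+back]) → [o]
/i/ harmonizes with /ɤ/ ([+back]) → [ɯ]
2 segments change.

2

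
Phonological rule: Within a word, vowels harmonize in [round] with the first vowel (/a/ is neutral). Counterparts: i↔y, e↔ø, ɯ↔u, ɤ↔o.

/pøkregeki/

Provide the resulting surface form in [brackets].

/e/ harmonizes with /ø/ ([+round]) → [ø]
/e/ harmonizes with /ø/ ([+round]) → [ø]
/i/ harmonizes with /ø/ ([+round]) → [y]

[pøkrøgøky]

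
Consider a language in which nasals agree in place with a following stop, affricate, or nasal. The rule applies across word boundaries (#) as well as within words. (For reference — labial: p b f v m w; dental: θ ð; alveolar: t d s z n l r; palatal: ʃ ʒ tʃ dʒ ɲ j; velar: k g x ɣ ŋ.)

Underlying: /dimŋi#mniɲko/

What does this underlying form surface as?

/m/ before /ŋ/ (velar) → [ŋ]
/m/ before /n/ (alveolar) → [n]
/ɲ/ before /k/ (velar) → [ŋ]

[diŋŋi#nniŋko]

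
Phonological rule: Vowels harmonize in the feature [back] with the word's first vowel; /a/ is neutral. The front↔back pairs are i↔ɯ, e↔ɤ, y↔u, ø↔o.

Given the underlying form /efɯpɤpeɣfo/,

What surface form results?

/ɯ/ harmonizes with /e/ ([-back]) → [i]
/ɤ/ harmonizes with /e/ ([-back]) → [e]
/o/ harmonizes with /e/ ([-back]) → [ø]

[efipepeɣfø]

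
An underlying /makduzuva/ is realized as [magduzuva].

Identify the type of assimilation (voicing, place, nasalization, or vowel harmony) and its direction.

voicing assimilation, regressive

/k/→[g].
Each target copies a feature from the following segment, so the direction is regressive.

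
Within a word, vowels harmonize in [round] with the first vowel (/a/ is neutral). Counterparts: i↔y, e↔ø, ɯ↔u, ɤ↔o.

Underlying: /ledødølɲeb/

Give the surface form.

[lededelɲeb]

/ø/ harmonizes with /e/ ([-round]) → [e]
/ø/ harmonizes with /e/ ([-round]) → [e]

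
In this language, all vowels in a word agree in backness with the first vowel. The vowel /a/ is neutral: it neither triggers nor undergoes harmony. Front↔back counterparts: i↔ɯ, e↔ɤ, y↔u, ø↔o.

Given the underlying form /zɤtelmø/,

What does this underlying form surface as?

[zɤtɤlmo]

/e/ harmonizes with /ɤ/ ([+back]) → [ɤ]
/ø/ harmonizes with /ɤ/ ([+back]) → [o]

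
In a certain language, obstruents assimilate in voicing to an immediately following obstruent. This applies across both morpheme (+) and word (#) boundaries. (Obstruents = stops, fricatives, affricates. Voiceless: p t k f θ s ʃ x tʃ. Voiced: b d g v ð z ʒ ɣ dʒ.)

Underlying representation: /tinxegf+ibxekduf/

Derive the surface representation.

[tinxekf+ipxegduf]

/g/ before /f/ (voiceless) → [k]
/b/ before /x/ (voiceless) → [p]
/k/ before /d/ (voiced) → [g]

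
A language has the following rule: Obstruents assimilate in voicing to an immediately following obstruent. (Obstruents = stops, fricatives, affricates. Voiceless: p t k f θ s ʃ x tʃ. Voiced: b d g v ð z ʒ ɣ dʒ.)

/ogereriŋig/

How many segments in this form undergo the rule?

0

No segment meets the rule's conditions.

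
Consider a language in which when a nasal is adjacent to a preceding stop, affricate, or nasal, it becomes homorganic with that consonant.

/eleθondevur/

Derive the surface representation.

[eleθondevur]

no segment meets the rule's conditions; no change.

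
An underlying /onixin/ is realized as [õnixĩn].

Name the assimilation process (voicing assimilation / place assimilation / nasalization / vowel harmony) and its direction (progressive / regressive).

/o/→[õ] /i/→[ĩ].
Each target copies a feature from the following segment, so the direction is regressive.

nasalization, regressive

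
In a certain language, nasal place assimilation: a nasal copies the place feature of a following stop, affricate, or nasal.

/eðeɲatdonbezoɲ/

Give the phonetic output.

/n/ before /b/ (labial) → [m]

[eðeɲatdombezoɲ]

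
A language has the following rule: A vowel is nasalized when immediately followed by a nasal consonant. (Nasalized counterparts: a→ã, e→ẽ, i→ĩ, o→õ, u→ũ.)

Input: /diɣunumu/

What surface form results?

[diɣũnũmu]

/u/ before nasal /n/ → [ũ]
/u/ before nasal /m/ → [ũ]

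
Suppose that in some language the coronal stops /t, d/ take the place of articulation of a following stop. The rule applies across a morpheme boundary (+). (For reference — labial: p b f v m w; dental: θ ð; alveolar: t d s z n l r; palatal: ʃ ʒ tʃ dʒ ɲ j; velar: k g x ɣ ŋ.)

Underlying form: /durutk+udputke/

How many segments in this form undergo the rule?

3

/t/ before /k/ (velar) → [k]
/d/ before /p/ (labial) → [b]
/t/ before /k/ (velar) → [k]
3 segments change.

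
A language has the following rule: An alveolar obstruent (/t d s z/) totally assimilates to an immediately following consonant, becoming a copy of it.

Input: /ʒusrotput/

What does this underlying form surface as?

/s/ before /r/ → [r] (total assimilation)
/t/ before /p/ → [p] (total assimilation)

[ʒurropput]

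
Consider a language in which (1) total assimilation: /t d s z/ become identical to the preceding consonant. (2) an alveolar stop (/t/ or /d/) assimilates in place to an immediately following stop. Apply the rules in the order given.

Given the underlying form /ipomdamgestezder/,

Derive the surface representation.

[ipommamgessezzer]

Rule 1: /d/ after /m/ → [m] (total assimilation)
Rule 1: /t/ after /s/ → [s] (total assimilation)
Rule 1: /d/ after /z/ → [z] (total assimilation)
After rule 1: ipommamgessezzer
Rule 2: no segment meets the rule's conditions; no change.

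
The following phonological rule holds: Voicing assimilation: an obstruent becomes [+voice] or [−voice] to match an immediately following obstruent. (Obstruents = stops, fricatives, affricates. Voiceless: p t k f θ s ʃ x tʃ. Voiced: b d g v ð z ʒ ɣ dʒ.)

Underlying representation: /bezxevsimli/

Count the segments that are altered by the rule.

/z/ before /x/ (voiceless) → [s]
/v/ before /s/ (voiceless) → [f]
2 segments change.

2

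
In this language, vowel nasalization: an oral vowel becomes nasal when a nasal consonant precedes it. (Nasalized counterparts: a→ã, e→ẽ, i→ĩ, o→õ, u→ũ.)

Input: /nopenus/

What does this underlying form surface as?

/o/ after nasal /n/ → [õ]
/u/ after nasal /n/ → [ũ]

[nõpenũs]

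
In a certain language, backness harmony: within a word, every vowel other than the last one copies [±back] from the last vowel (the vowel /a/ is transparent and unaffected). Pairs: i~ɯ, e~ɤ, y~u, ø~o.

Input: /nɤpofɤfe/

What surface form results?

/ɤ/ harmonizes with /e/ ([-back]) → [e]
/o/ harmonizes with /e/ ([-back]) → [ø]
/ɤ/ harmonizes with /e/ ([-back]) → [e]

[nepøfefe]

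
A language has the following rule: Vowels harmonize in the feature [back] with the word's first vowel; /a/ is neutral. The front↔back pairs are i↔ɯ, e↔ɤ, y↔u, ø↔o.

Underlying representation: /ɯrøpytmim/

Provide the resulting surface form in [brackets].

/ø/ harmonizes with /ɯ/ ([+back]) → [o]
/y/ harmonizes with /ɯ/ ([+back]) → [u]
/i/ harmonizes with /ɯ/ ([+back]) → [ɯ]

[ɯroputmɯm]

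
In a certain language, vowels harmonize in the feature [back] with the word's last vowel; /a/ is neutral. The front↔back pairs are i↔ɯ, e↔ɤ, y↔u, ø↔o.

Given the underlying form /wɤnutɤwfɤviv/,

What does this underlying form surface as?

[wenytewfeviv]

/ɤ/ harmonizes with /i/ ([-back]) → [e]
/u/ harmonizes with /i/ ([-back]) → [y]
/ɤ/ harmonizes with /i/ ([-back]) → [e]
/ɤ/ harmonizes with /i/ ([-back]) → [e]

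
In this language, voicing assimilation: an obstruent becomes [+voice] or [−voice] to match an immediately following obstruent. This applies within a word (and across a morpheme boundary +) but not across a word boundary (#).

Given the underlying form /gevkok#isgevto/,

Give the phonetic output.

/v/ before /k/ (voiceless) → [f]
/s/ before /g/ (voiced) → [z]
/v/ before /t/ (voiceless) → [f]

[gefkok#izgefto]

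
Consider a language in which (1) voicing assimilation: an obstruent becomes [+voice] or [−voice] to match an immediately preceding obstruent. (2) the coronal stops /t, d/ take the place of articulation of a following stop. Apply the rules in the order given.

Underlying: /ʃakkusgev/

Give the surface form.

[ʃakkuskev]

Rule 1: /g/ after /s/ (voiceless) → [k]
After rule 1: ʃakkuskev
Rule 2: no segment meets the rule's conditions; no change.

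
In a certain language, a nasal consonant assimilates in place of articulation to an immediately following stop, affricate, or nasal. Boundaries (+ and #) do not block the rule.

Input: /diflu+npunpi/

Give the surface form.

/n/ before /p/ (labial) → [m]
/n/ before /p/ (labial) → [m]

[diflu+mpumpi]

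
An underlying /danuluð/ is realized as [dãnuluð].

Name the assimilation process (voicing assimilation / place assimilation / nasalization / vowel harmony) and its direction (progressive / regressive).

/a/→[ã].
Each target copies a feature from the following segment, so the direction is regressive.

nasalization, regressive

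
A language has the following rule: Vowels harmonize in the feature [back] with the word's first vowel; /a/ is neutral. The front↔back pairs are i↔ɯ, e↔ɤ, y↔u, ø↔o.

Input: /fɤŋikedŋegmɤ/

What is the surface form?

[fɤŋɯkɤdŋɤgmɤ]

/i/ harmonizes with /ɤ/ ([+back]) → [ɯ]
/e/ harmonizes with /ɤ/ ([+back]) → [ɤ]
/e/ harmonizes with /ɤ/ ([+back]) → [ɤ]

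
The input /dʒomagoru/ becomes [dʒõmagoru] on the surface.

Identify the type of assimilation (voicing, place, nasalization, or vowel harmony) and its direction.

/o/→[õ].
Each target copies a feature from the following segment, so the direction is regressive.

nasalization, regressive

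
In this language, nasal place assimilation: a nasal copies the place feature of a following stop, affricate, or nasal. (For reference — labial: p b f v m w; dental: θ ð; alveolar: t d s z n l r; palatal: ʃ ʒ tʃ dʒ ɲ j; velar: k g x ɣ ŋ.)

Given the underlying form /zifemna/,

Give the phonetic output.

[zifenna]

/m/ before /n/ (alveolar) → [n]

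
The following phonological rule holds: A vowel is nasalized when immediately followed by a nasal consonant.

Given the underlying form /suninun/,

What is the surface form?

[sũnĩnũn]

/u/ before nasal /n/ → [ũ]
/i/ before nasal /n/ → [ĩ]
/u/ before nasal /n/ → [ũ]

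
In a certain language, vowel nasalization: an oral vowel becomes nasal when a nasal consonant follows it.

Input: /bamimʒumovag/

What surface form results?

/a/ before nasal /m/ → [ã]
/i/ before nasal /m/ → [ĩ]
/u/ before nasal /m/ → [ũ]

[bãmĩmʒũmovag]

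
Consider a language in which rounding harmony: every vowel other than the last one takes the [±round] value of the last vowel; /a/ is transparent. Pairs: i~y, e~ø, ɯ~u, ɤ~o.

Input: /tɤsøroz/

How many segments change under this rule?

/ɤ/ harmonizes with /o/ ([+round]) → [o]
1 segment changes.

1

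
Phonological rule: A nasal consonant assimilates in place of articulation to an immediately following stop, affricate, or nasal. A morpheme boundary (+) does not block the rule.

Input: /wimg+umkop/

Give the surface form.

/m/ before /g/ (velar) → [ŋ]
/m/ before /k/ (velar) → [ŋ]

[wiŋg+uŋkop]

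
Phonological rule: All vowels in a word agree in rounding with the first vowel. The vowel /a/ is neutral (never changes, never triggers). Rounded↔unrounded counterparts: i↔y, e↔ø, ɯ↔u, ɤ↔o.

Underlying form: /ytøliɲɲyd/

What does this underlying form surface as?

/i/ harmonizes with /y/ ([+round]) → [y]

[ytølyɲɲyd]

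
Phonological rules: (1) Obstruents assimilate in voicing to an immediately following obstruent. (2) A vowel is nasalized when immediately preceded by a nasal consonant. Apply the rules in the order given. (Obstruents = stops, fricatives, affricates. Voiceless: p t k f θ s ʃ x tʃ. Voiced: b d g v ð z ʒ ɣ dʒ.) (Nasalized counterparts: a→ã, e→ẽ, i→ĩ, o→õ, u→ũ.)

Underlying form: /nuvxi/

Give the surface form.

[nũfxi]

Rule 1: /v/ before /x/ (voiceless) → [f]
After rule 1: nufxi
Rule 2: /u/ after nasal /n/ → [ũ]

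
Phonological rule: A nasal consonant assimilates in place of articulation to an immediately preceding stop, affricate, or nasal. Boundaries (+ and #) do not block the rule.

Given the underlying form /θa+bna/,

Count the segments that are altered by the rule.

/n/ after /b/ (labial) → [m]
1 segment changes.

1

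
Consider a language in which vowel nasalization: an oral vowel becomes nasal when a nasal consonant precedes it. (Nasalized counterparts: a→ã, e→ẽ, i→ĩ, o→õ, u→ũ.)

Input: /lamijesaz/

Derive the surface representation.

/i/ after nasal /m/ → [ĩ]

[lamĩjesaz]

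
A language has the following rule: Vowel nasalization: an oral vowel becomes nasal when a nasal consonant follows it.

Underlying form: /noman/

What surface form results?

[nõmãn]

/o/ before nasal /m/ → [õ]
/a/ before nasal /n/ → [ã]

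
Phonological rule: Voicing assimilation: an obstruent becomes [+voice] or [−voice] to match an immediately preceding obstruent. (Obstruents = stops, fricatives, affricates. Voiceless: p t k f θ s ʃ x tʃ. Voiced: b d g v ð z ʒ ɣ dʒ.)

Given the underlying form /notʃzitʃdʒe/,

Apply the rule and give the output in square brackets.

[notʃsitʃtʃe]

/z/ after /tʃ/ (voiceless) → [s]
/dʒ/ after /tʃ/ (voiceless) → [tʃ]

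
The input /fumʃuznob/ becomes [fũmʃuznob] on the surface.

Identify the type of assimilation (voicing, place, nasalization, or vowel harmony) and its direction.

/u/→[ũ].
Each target copies a feature from the following segment, so the direction is regressive.

nasalization, regressive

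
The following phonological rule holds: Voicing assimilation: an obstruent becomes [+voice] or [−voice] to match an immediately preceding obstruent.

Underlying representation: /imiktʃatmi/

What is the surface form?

[imiktʃatmi]

no segment meets the rule's conditions; no change.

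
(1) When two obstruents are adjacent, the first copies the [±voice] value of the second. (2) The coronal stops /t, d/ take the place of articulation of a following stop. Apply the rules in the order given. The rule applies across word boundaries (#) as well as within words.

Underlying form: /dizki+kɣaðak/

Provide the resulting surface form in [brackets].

Rule 1: /z/ before /k/ (voiceless) → [s]
Rule 1: /k/ before /ɣ/ (voiced) → [g]
After rule 1: diski+gɣaðak
Rule 2: no segment meets the rule's conditions; no change.

[diski+gɣaðak]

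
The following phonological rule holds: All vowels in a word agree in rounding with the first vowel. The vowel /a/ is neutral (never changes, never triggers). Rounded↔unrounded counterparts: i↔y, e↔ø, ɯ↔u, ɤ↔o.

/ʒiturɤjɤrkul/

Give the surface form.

[ʒitɯrɤjɤrkɯl]

/u/ harmonizes with /i/ ([-round]) → [ɯ]
/u/ harmonizes with /i/ ([-round]) → [ɯ]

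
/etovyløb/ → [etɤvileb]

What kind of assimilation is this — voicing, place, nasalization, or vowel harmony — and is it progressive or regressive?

/o/→[ɤ] /y/→[i] /ø/→[e].
Vowels agree with the first vowel, so the harmony is progressive.

vowel harmony, progressive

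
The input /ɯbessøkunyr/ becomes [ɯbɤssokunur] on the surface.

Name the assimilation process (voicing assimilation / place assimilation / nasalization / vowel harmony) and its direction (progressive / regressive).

vowel harmony, progressive

/e/→[ɤ] /ø/→[o] /y/→[u].
Vowels agree with the first vowel, so the harmony is progressive.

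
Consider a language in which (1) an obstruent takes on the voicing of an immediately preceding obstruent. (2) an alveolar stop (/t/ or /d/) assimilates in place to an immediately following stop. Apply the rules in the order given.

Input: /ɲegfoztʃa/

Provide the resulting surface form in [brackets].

[ɲegvozdʒa]

Rule 1: /f/ after /g/ (voiced) → [v]
Rule 1: /tʃ/ after /z/ (voiced) → [dʒ]
After rule 1: ɲegvozdʒa
Rule 2: no segment meets the rule's conditions; no change.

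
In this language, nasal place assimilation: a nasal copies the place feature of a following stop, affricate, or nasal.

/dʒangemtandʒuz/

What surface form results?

[dʒaŋgentaɲdʒuz]

/n/ before /g/ (velar) → [ŋ]
/m/ before /t/ (alveolar) → [n]
/n/ before /dʒ/ (palatal) → [ɲ]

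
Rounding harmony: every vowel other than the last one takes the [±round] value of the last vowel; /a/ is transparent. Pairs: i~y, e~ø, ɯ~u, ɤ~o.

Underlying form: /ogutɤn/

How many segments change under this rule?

/o/ harmonizes with /ɤ/ ([-round]) → [ɤ]
/u/ harmonizes with /ɤ/ ([-round]) → [ɯ]
2 segments change.

2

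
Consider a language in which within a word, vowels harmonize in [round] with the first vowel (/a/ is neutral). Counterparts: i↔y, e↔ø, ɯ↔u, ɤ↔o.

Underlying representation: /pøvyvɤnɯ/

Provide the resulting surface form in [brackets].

[pøvyvonu]

/ɤ/ harmonizes with /ø/ ([+round]) → [o]
/ɯ/ harmonizes with /ø/ ([+round]) → [u]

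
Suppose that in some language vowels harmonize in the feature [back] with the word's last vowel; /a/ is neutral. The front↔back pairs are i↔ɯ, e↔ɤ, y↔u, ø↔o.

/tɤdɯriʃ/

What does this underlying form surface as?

/ɤ/ harmonizes with /i/ ([-back]) → [e]
/ɯ/ harmonizes with /i/ ([-back]) → [i]

[tediriʃ]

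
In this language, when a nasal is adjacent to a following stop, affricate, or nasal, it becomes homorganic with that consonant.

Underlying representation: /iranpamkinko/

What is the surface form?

[irampaŋkiŋko]

/n/ before /p/ (labial) → [m]
/m/ before /k/ (velar) → [ŋ]
/n/ before /k/ (velar) → [ŋ]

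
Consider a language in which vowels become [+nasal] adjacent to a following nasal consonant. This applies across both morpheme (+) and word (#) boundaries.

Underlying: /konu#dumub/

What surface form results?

/o/ before nasal /n/ → [õ]
/u/ before nasal /m/ → [ũ]

[kõnu#dũmub]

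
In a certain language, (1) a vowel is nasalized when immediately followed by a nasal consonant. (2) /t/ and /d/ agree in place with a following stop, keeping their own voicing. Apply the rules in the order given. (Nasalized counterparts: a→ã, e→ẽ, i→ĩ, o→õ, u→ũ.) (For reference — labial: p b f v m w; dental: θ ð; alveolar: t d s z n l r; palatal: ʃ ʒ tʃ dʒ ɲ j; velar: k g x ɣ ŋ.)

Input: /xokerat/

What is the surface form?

Rule 1: no segment meets the rule's conditions; no change.
After rule 1: xokerat
Rule 2: no segment meets the rule's conditions; no change.

[xokerat]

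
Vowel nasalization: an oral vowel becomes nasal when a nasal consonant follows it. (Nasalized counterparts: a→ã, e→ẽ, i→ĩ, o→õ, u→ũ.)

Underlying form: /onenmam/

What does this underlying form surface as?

/o/ before nasal /n/ → [õ]
/e/ before nasal /n/ → [ẽ]
/a/ before nasal /m/ → [ã]

[õnẽnmãm]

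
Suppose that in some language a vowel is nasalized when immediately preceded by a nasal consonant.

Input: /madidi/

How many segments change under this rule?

/a/ after nasal /m/ → [ã]
1 segment changes.

1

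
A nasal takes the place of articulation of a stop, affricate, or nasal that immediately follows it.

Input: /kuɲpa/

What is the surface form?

/ɲ/ before /p/ (labial) → [m]

[kumpa]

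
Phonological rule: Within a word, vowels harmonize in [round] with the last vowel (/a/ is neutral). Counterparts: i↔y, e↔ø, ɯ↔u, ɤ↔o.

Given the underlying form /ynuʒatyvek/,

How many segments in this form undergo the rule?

3

/y/ harmonizes with /e/ ([-round]) → [i]
/u/ harmonizes with /e/ ([-round]) → [ɯ]
/y/ harmonizes with /e/ ([-round]) → [i]
3 segments change.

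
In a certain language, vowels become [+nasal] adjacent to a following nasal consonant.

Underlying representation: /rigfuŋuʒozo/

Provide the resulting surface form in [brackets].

[rigfũŋuʒozo]

/u/ before nasal /ŋ/ → [ũ]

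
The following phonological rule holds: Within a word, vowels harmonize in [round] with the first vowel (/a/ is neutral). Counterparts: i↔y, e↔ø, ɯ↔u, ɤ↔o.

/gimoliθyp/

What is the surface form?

/o/ harmonizes with /i/ ([-round]) → [ɤ]
/y/ harmonizes with /i/ ([-round]) → [i]

[gimɤliθip]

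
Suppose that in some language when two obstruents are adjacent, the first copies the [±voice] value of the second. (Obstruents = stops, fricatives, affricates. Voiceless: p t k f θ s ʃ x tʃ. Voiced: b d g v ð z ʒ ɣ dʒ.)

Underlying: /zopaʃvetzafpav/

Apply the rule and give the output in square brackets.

/ʃ/ before /v/ (voiced) → [ʒ]
/t/ before /z/ (voiced) → [d]

[zopaʒvedzafpav]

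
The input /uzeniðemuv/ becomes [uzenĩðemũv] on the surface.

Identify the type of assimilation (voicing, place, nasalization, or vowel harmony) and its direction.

/i/→[ĩ] /u/→[ũ].
Each target copies a feature from the preceding segment, so the direction is progressive.

nasalization, progressive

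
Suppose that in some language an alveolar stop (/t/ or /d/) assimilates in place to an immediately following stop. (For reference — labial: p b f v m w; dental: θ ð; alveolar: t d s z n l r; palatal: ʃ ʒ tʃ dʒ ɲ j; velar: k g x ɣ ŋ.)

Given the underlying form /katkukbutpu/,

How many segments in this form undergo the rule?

/t/ before /k/ (velar) → [k]
/t/ before /p/ (labial) → [p]
2 segments change.

2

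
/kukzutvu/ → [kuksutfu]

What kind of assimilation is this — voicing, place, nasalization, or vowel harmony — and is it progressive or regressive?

/z/→[s] /v/→[f].
Each target copies a feature from the preceding segment, so the direction is progressive.

voicing assimilation, progressive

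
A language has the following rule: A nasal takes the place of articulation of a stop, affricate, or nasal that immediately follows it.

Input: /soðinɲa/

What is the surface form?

[soðiɲɲa]

/n/ before /ɲ/ (palatal) → [ɲ]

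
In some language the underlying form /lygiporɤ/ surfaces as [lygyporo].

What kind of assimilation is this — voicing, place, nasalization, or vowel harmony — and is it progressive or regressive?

vowel harmony, progressive

/i/→[y] /ɤ/→[o].
Vowels agree with the first vowel, so the harmony is progressive.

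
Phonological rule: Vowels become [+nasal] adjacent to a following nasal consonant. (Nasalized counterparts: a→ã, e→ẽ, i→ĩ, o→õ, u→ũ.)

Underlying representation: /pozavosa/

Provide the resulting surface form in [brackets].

[pozavosa]

no segment meets the rule's conditions; no change.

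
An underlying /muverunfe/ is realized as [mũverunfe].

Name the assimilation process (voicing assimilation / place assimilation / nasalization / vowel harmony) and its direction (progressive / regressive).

/u/→[ũ].
Each target copies a feature from the preceding segment, so the direction is progressive.

nasalization, progressive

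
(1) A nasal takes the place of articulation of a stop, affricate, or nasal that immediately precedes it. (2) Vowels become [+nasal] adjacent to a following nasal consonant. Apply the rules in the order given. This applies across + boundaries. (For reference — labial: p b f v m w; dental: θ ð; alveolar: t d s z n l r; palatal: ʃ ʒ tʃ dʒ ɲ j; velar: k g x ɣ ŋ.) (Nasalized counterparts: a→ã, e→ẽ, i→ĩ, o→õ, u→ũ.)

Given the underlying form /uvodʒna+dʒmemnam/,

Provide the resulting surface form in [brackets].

Rule 1: /n/ after /dʒ/ (palatal) → [ɲ]
Rule 1: /m/ after /dʒ/ (palatal) → [ɲ]
Rule 1: /n/ after /m/ (labial) → [m]
After rule 1: uvodʒɲa+dʒɲemmam
Rule 2: /e/ before nasal /m/ → [ẽ]
Rule 2: /a/ before nasal /m/ → [ã]

[uvodʒɲa+dʒɲẽmmãm]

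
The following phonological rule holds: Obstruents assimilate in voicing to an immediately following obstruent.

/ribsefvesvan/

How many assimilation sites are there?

3

/b/ before /s/ (voiceless) → [p]
/f/ before /v/ (voiced) → [v]
/s/ before /v/ (voiced) → [z]
3 segments change.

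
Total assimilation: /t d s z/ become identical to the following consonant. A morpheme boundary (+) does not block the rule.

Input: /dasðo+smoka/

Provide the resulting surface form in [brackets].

/s/ before /ð/ → [ð] (total assimilation)
/s/ before /m/ → [m] (total assimilation)

[daððo+mmoka]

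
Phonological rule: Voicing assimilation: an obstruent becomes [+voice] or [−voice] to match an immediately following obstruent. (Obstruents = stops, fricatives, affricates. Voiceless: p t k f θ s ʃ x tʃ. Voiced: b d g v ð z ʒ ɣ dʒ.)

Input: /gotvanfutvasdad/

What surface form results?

/t/ before /v/ (voiced) → [d]
/t/ before /v/ (voiced) → [d]
/s/ before /d/ (voiced) → [z]

[godvanfudvazdad]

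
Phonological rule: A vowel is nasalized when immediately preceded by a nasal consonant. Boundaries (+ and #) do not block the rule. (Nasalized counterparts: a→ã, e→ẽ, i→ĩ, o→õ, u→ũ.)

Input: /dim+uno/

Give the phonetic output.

/u/ after nasal /m/ → [ũ]
/o/ after nasal /n/ → [õ]

[dim+ũnõ]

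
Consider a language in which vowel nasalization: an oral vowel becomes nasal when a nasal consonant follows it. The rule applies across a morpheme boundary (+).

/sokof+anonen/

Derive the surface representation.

/a/ before nasal /n/ → [ã]
/o/ before nasal /n/ → [õ]
/e/ before nasal /n/ → [ẽ]

[sokof+ãnõnẽn]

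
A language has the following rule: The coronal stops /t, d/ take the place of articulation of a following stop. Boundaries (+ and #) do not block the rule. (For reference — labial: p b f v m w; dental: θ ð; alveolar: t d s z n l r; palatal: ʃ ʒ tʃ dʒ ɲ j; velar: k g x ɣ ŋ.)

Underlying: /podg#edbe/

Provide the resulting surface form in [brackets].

[pogg#ebbe]

/d/ before /g/ (velar) → [g]
/d/ before /b/ (labial) → [b]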